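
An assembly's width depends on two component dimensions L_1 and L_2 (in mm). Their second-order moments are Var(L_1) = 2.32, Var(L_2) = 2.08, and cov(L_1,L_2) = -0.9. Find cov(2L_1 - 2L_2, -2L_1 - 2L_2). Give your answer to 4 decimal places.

cov(2L_1 - 2L_2, -2L_1 - 2L_2) = (2)(-2)Var(L_1) + (-2)(-2)Var(L_2) + [(2)(-2) + (-2)(-2)]cov(L_1,L_2)
= -4·2.32 + 4·2.08 + 0·-0.9 = -0.96

-0.9600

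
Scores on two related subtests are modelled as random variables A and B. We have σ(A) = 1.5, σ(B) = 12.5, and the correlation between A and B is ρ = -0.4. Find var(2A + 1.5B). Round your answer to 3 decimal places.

var(A) = (1.5)² = 2.25;  var(B) = (12.5)² = 156.25
Cov(A,B) = ρ·σ(A)·σ(B) = -0.4·1.5·12.5 = -7.5
var(2A + 1.5B) = (2)²·var(A) + (1.5)²·var(B) + 2·(2)·(1.5)·Cov(A,B)
= 4·2.25 + 2.25·156.25 + 6·-7.5 = 315.5625

315.563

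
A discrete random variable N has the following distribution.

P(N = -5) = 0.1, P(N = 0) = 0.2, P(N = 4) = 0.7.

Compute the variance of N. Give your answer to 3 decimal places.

E[N] = (-5)(0.1) + (0)(0.2) + (4)(0.7) = 2.3
E[N²] = (-5)²(0.1) + (0)²(0.2) + (4)²(0.7) = 13.7
Var(N) = E[N²] − (E[N])² = 13.7 − (2.3)² = 8.41

8.410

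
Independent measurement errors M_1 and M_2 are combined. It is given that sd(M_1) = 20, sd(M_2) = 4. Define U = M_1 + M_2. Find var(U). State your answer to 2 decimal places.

var(M_1) = 400, var(M_2) = 16
By independence, var(U) = (1)²var(M_1) + (1)²var(M_2)
= (1)²·400 + (1)²·16 = 416

416.00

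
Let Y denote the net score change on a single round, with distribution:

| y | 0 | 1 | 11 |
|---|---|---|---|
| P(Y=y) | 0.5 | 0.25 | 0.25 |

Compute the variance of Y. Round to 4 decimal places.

E[Y] = (0)(0.5) + (1)(0.25) + (11)(0.25) = 3
E[Y²] = (0)²(0.5) + (1)²(0.25) + (11)²(0.25) = 30.5
var(Y) = E[Y²] − (E[Y])² = 30.5 − (3)² = 21.5

21.5000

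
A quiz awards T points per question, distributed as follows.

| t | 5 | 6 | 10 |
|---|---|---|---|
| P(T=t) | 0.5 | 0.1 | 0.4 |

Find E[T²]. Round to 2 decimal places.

E[T²] = (5)²(0.5) + (6)²(0.1) + (10)²(0.4) = 56.1

56.10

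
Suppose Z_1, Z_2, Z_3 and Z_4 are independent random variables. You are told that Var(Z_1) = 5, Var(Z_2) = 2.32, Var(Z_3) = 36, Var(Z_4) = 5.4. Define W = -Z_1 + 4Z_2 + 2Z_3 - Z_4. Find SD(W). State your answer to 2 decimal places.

By independence, Var(W) = (-1)²Var(Z_1) + (4)²Var(Z_2) + (2)²Var(Z_3) + (-1)²Var(Z_4)
= (-1)²·5 + (4)²·2.32 + (2)²·36 + (-1)²·5.4 = 191.52
SD(W) = √191.52 ≈ 13.84

13.84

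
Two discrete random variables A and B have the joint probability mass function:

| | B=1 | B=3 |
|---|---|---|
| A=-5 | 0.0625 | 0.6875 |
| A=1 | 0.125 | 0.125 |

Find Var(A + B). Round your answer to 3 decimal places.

E[A] = -3.5,  E[B] = 2.625,  E[AB] = -10.125
Var(A) = 19 − (-3.5)² = 6.75;  Var(B) = 7.5 − (2.625)² = 0.609375
cov(A,B) = -10.125 − (-3.5)(2.625) = -0.9375
Var(A + B) = (1)²·6.75 + (1)²·0.609375 + 2·(1)·(1)·-0.9375 = 5.484375

5.484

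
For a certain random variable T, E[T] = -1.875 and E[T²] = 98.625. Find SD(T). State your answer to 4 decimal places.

Var(T) = 98.625 − (-1.875)² = 95.109375
SD(T) = √95.109375 ≈ 9.7524

9.7524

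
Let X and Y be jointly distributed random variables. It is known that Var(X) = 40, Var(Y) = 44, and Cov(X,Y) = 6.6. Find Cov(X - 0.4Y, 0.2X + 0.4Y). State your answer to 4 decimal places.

Cov(X - 0.4Y, 0.2X + 0.4Y) = (1)(0.2)Var(X) + (-0.4)(0.4)Var(Y) + [(1)(0.4) + (-0.4)(0.2)]Cov(X,Y)
= 0.2·40 + -0.16·44 + 0.32·6.6 = 3.072

3.0720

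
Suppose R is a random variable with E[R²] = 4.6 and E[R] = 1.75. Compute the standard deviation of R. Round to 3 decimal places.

1.240

Var(R) = 4.6 − (1.75)² = 1.5375
SD(R) = √1.5375 ≈ 1.240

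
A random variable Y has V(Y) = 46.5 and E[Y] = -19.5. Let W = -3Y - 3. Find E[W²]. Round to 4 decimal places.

3498.7500

E[-3Y - 3] = -3·-19.5 − 3 = 55.5
V(-3Y - 3) = (-3)²·46.5 = 418.5
E[W²] = V(W) + (E[W])² = 418.5 + (55.5)² = 3498.75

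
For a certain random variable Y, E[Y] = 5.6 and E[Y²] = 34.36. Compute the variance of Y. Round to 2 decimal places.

Var(Y) = 34.36 − (5.6)² = 3

3.00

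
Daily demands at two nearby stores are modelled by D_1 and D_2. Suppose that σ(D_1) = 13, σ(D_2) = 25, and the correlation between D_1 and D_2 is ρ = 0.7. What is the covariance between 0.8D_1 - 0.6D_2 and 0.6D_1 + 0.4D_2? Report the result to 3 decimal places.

V(D_1) = (13)² = 169;  V(D_2) = (25)² = 625
Cov(D_1,D_2) = ρ·σ(D_1)·σ(D_2) = 0.7·13·25 = 227.5
Cov(0.8D_1 - 0.6D_2, 0.6D_1 + 0.4D_2) = (0.8)(0.6)V(D_1) + (-0.6)(0.4)V(D_2) + [(0.8)(0.4) + (-0.6)(0.6)]Cov(D_1,D_2)
= 0.48·169 + -0.24·625 + -0.04·227.5 = -77.98

-77.980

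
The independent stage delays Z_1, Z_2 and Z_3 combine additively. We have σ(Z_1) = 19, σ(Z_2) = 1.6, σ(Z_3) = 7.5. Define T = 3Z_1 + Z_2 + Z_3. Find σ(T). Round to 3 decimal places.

57.514

var(Z_1) = 361, var(Z_2) = 2.56, var(Z_3) = 56.25
By independence, var(T) = (3)²var(Z_1) + (1)²var(Z_2) + (1)²var(Z_3)
= (3)²·361 + (1)²·2.56 + (1)²·56.25 = 3307.81
σ(T) = √3307.81 ≈ 57.514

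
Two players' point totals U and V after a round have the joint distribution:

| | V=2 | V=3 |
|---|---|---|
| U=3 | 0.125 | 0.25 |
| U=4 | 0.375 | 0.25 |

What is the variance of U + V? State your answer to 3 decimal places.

0.359

E[U] = 3.625,  E[V] = 2.5,  E[UV] = 9
Var(U) = 13.375 − (3.625)² = 0.234375;  Var(V) = 6.5 − (2.5)² = 0.25
Cov(U,V) = 9 − (3.625)(2.5) = -0.0625
Var(U + V) = (1)²·0.234375 + (1)²·0.25 + 2·(1)·(1)·-0.0625 = 0.359375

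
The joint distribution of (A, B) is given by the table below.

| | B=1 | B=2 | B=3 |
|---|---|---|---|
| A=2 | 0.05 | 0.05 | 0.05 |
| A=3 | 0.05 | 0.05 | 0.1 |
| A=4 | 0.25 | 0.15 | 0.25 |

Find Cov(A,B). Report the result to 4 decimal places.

E[A] = 3.5,  E[B] = 2.05
E[AB] = 7.15
Cov(A,B) = E[AB] − E[A]E[B] = 7.15 − (3.5)(2.05) = -0.025

-0.0250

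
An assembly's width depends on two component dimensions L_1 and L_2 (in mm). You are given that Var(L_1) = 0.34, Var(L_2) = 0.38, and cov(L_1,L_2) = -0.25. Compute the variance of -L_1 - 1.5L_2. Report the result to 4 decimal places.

Var(-L_1 - 1.5L_2) = (-1)²·Var(L_1) + (-1.5)²·Var(L_2) + 2·(-1)·(-1.5)·cov(L_1,L_2)
= 1·0.34 + 2.25·0.38 + 3·-0.25 = 0.445

0.4450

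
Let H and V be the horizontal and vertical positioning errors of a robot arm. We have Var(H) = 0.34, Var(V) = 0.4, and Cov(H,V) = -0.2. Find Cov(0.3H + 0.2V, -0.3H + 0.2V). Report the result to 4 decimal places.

Cov(0.3H + 0.2V, -0.3H + 0.2V) = (0.3)(-0.3)Var(H) + (0.2)(0.2)Var(V) + [(0.3)(0.2) + (0.2)(-0.3)]Cov(H,V)
= -0.09·0.34 + 0.04·0.4 + 0·-0.2 = -0.0146

-0.0146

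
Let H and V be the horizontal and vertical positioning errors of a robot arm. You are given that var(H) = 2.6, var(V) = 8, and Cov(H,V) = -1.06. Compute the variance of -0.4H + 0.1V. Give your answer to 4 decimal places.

0.5808

var(-0.4H + 0.1V) = (-0.4)²·var(H) + (0.1)²·var(V) + 2·(-0.4)·(0.1)·Cov(H,V)
= 0.16·2.6 + 0.01·8 + -0.08·-1.06 = 0.5808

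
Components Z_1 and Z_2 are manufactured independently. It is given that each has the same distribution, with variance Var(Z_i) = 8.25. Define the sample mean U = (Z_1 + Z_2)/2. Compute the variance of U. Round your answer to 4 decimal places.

By independence, Var(U) = (0.5)²Var(Z_1) + (0.5)²Var(Z_2)
= (0.5)²·8.25 + (0.5)²·8.25 = 4.125

4.1250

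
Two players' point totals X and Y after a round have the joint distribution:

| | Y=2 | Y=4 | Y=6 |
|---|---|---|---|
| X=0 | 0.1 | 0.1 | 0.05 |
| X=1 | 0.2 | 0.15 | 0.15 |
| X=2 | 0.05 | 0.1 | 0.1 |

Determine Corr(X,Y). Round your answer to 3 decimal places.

0.176

E[X] = 1,  E[Y] = 3.9
E[XY] = 4.1
cov(X,Y) = E[XY] − E[X]E[Y] = 4.1 − (1)(3.9) = 0.2
var(X) = 0.5,  var(Y) = 2.59
ρ = 0.2 / √(0.5·2.59) ≈ 0.176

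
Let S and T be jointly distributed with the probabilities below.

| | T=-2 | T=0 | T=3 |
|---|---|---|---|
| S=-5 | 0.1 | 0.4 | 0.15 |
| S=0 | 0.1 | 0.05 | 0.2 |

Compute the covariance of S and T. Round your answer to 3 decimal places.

E[S] = -3.25,  E[T] = 0.65
E[ST] = -1.25
Cov(S,T) = E[ST] − E[S]E[T] = -1.25 − (-3.25)(0.65) = 0.8625

0.863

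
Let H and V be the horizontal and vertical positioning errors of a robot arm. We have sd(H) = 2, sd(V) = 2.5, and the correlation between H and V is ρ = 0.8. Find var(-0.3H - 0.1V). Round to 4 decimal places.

var(H) = (2)² = 4;  var(V) = (2.5)² = 6.25
Cov(H,V) = ρ·sd(H)·sd(V) = 0.8·2·2.5 = 4
var(-0.3H - 0.1V) = (-0.3)²·var(H) + (-0.1)²·var(V) + 2·(-0.3)·(-0.1)·Cov(H,V)
= 0.09·4 + 0.01·6.25 + 0.06·4 = 0.6625

0.6625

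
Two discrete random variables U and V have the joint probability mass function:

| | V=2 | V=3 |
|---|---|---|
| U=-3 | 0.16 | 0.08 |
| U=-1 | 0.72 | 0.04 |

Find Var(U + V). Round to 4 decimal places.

0.6304

E[U] = -1.48,  E[V] = 2.12,  E[UV] = -3.24
Var(U) = 2.92 − (-1.48)² = 0.7296;  Var(V) = 4.6 − (2.12)² = 0.1056
Cov(U,V) = -3.24 − (-1.48)(2.12) = -0.1024
Var(U + V) = (1)²·0.7296 + (1)²·0.1056 + 2·(1)·(1)·-0.1024 = 0.6304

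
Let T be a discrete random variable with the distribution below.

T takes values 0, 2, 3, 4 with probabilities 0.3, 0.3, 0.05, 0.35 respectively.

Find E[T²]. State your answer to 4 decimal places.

E[T²] = (0)²(0.3) + (2)²(0.3) + (3)²(0.05) + (4)²(0.35) = 7.25

7.2500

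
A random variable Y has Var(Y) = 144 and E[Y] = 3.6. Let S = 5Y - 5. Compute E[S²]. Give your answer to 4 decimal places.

E[5Y - 5] = 5·3.6 − 5 = 13
Var(5Y - 5) = (5)²·144 = 3600
E[S²] = Var(S) + (E[S])² = 3600 + (13)² = 3769

3769.0000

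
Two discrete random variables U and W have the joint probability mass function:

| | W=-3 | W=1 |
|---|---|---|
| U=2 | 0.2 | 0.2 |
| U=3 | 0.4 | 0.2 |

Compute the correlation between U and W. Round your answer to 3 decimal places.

E[U] = 2.6,  E[W] = -1.4
E[UW] = -3.8
Cov(U,W) = E[UW] − E[U]E[W] = -3.8 − (2.6)(-1.4) = -0.16
Var(U) = 0.24,  Var(W) = 3.84
ρ = -0.16 / √(0.24·3.84) ≈ -0.167

-0.167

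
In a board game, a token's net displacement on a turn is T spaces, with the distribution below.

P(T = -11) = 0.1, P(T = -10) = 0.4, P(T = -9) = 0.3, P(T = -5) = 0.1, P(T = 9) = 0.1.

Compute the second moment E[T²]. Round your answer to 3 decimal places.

87.000

E[T²] = (-11)²(0.1) + (-10)²(0.4) + (-9)²(0.3) + (-5)²(0.1) + (9)²(0.1) = 87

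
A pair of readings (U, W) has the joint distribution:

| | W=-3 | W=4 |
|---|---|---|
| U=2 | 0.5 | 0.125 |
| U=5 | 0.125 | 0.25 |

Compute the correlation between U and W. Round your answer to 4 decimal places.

E[U] = 3.125,  E[W] = -0.375
E[UW] = 1.125
Cov(U,W) = E[UW] − E[U]E[W] = 1.125 − (3.125)(-0.375) = 2.296875
Var(U) = 2.109375,  Var(W) = 11.484375
ρ = 2.296875 / √(2.109375·11.484375) ≈ 0.4667

0.4667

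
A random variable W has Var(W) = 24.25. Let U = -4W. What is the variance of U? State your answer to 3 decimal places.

388.000

Var(-4W) = (-4)²·Var(W) = 16·24.25 = 388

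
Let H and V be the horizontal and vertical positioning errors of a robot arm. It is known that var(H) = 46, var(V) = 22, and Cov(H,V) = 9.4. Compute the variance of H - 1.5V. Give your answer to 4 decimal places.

67.3000

var(H - 1.5V) = (1)²·var(H) + (-1.5)²·var(V) + 2·(1)·(-1.5)·Cov(H,V)
= 1·46 + 2.25·22 + -3·9.4 = 67.3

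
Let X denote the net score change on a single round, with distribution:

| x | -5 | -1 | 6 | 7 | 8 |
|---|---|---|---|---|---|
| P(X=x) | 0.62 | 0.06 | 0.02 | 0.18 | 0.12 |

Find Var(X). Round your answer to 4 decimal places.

32.1076

E[X] = (-5)(0.62) + (-1)(0.06) + (6)(0.02) + (7)(0.18) + (8)(0.12) = -0.82
E[X²] = (-5)²(0.62) + (-1)²(0.06) + (6)²(0.02) + (7)²(0.18) + (8)²(0.12) = 32.78
Var(X) = E[X²] − (E[X])² = 32.78 − (-0.82)² = 32.1076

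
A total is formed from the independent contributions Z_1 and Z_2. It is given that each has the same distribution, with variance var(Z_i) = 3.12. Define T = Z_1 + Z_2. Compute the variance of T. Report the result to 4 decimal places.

By independence, var(T) = (1)²var(Z_1) + (1)²var(Z_2)
= (1)²·3.12 + (1)²·3.12 = 6.24

6.2400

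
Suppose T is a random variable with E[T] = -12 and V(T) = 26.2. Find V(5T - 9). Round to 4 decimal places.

V(5T - 9) = (5)²·V(T) = 25·26.2 = 655

655.0000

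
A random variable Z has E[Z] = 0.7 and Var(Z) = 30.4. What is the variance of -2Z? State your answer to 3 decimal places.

121.600

Var(-2Z) = (-2)²·Var(Z) = 4·30.4 = 121.6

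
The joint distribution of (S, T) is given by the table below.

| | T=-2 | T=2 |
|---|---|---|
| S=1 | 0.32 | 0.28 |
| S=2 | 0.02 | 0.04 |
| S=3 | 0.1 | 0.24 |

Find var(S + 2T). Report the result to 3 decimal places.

E[S] = 1.74,  E[T] = 0.24,  E[ST] = 0.84
var(S) = 3.9 − (1.74)² = 0.8724;  var(T) = 4 − (0.24)² = 3.9424
cov(S,T) = 0.84 − (1.74)(0.24) = 0.4224
var(S + 2T) = (1)²·0.8724 + (2)²·3.9424 + 2·(1)·(2)·0.4224 = 18.3316

18.332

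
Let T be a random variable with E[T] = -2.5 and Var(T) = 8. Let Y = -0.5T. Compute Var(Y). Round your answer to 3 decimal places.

Var(-0.5T) = (-0.5)²·Var(T) = 0.25·8 = 2

2.000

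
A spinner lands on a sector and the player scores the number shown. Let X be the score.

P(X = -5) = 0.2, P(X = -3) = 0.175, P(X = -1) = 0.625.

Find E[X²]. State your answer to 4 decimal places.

7.2000

E[X²] = (-5)²(0.2) + (-3)²(0.175) + (-1)²(0.625) = 7.2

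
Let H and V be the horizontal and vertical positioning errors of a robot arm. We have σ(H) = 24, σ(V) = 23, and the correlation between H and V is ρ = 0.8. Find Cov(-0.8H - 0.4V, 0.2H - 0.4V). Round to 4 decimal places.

98.4640

var(H) = (24)² = 576;  var(V) = (23)² = 529
Cov(H,V) = ρ·σ(H)·σ(V) = 0.8·24·23 = 441.6
Cov(-0.8H - 0.4V, 0.2H - 0.4V) = (-0.8)(0.2)var(H) + (-0.4)(-0.4)var(V) + [(-0.8)(-0.4) + (-0.4)(0.2)]Cov(H,V)
= -0.16·576 + 0.16·529 + 0.24·441.6 = 98.464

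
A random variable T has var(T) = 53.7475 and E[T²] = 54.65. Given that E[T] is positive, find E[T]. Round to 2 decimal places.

0.95

(E[T])² = E[T²] − var(T) = 54.65 − 53.7475 = 0.9025
E[T] = √0.9025 = 0.95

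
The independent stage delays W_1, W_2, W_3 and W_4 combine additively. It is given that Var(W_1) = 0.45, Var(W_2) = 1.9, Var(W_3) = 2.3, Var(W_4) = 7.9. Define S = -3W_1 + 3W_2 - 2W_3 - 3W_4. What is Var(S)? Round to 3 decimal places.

By independence, Var(S) = (-3)²Var(W_1) + (3)²Var(W_2) + (-2)²Var(W_3) + (-3)²Var(W_4)
= (-3)²·0.45 + (3)²·1.9 + (-2)²·2.3 + (-3)²·7.9 = 101.45

101.450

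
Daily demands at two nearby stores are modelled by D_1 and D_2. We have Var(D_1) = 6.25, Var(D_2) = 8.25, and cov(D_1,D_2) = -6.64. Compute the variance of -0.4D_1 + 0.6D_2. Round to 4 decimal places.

7.1572

Var(-0.4D_1 + 0.6D_2) = (-0.4)²·Var(D_1) + (0.6)²·Var(D_2) + 2·(-0.4)·(0.6)·cov(D_1,D_2)
= 0.16·6.25 + 0.36·8.25 + -0.48·-6.64 = 7.1572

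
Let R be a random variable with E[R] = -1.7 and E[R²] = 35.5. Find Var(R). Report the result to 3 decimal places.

32.610

Var(R) = 35.5 − (-1.7)² = 32.61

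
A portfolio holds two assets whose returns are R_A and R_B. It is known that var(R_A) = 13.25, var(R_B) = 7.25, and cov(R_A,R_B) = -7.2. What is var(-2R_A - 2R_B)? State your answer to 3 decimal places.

24.400

var(-2R_A - 2R_B) = (-2)²·var(R_A) + (-2)²·var(R_B) + 2·(-2)·(-2)·cov(R_A,R_B)
= 4·13.25 + 4·7.25 + 8·-7.2 = 24.4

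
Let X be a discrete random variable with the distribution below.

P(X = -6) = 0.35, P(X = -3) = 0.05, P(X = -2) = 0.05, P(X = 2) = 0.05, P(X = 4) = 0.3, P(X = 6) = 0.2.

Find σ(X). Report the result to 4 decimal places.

E[X] = (-6)(0.35) + (-3)(0.05) + (-2)(0.05) + (2)(0.05) + (4)(0.3) + (6)(0.2) = 0.15
E[X²] = (-6)²(0.35) + (-3)²(0.05) + (-2)²(0.05) + (2)²(0.05) + (4)²(0.3) + (6)²(0.2) = 25.45
V(X) = E[X²] − (E[X])² = 25.45 − (0.15)² = 25.4275
σ(X) = √25.4275 ≈ 5.0426

5.0426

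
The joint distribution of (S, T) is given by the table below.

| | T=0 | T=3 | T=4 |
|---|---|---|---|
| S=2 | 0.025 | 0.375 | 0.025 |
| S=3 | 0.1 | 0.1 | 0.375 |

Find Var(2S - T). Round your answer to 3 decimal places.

E[S] = 2.575,  E[T] = 3.025,  E[ST] = 7.85
Var(S) = 6.875 − (2.575)² = 0.244375;  Var(T) = 10.675 − (3.025)² = 1.524375
Cov(S,T) = 7.85 − (2.575)(3.025) = 0.060625
Var(2S - T) = (2)²·0.244375 + (-1)²·1.524375 + 2·(2)·(-1)·0.060625 = 2.259375

2.259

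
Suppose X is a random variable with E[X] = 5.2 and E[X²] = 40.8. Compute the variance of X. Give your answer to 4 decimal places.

Var(X) = 40.8 − (5.2)² = 13.76

13.7600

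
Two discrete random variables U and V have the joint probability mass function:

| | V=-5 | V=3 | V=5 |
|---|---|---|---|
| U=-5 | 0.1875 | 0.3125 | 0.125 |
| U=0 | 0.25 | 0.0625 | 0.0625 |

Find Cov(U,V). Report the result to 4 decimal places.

E[U] = -3.125,  E[V] = -0.125
E[UV] = -3.125
Cov(U,V) = E[UV] − E[U]E[V] = -3.125 − (-3.125)(-0.125) = -3.515625

-3.5156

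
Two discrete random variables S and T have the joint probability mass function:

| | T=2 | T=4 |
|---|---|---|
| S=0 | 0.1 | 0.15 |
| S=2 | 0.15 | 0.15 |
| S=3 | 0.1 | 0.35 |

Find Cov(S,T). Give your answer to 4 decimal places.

E[S] = 1.95,  E[T] = 3.3
E[ST] = 6.6
Cov(S,T) = E[ST] − E[S]E[T] = 6.6 − (1.95)(3.3) = 0.165

0.1650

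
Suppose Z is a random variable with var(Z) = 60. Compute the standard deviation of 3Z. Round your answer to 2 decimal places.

var(3Z) = (3)²·60 = 540
SD(3Z) = √540 ≈ 23.24

23.24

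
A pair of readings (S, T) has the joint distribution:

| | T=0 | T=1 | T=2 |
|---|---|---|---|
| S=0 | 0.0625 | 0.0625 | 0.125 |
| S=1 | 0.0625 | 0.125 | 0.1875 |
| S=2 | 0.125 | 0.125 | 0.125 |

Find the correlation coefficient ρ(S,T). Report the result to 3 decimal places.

-0.136

E[S] = 1.125,  E[T] = 1.1875
E[ST] = 1.25
Cov(S,T) = E[ST] − E[S]E[T] = 1.25 − (1.125)(1.1875) = -0.0859375
Var(S) = 0.609375,  Var(T) = 0.65234375
ρ = -0.0859375 / √(0.609375·0.65234375) ≈ -0.136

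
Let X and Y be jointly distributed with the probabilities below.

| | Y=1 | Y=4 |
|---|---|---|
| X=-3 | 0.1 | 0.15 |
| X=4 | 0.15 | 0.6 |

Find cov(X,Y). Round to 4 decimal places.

0.7875

E[X] = 2.25,  E[Y] = 3.25
E[XY] = 8.1
cov(X,Y) = E[XY] − E[X]E[Y] = 8.1 − (2.25)(3.25) = 0.7875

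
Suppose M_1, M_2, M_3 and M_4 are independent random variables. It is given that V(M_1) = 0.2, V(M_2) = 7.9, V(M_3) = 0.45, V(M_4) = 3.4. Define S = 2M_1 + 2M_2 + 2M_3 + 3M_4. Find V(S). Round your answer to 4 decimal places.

By independence, V(S) = (2)²V(M_1) + (2)²V(M_2) + (2)²V(M_3) + (3)²V(M_4)
= (2)²·0.2 + (2)²·7.9 + (2)²·0.45 + (3)²·3.4 = 64.8

64.8000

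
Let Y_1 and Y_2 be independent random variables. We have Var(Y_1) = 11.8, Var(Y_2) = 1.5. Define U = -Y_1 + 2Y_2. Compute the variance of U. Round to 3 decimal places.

By independence, Var(U) = (-1)²Var(Y_1) + (2)²Var(Y_2)
= (-1)²·11.8 + (2)²·1.5 = 17.8

17.800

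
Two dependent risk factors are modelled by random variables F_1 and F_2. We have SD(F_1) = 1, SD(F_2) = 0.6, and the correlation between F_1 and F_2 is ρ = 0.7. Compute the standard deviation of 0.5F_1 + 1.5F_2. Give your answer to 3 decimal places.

1.300

Var(F_1) = (1)² = 1;  Var(F_2) = (0.6)² = 0.36
cov(F_1,F_2) = ρ·SD(F_1)·SD(F_2) = 0.7·1·0.6 = 0.42
Var(0.5F_1 + 1.5F_2) = (0.5)²·Var(F_1) + (1.5)²·Var(F_2) + 2·(0.5)·(1.5)·cov(F_1,F_2)
= 0.25·1 + 2.25·0.36 + 1.5·0.42 = 1.69
SD(0.5F_1 + 1.5F_2) = √1.69 ≈ 1.300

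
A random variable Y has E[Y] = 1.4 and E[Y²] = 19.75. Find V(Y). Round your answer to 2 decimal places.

V(Y) = 19.75 − (1.4)² = 17.79

17.79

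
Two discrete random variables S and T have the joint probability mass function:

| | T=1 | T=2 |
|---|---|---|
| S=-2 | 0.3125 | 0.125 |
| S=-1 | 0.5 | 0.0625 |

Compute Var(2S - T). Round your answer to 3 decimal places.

E[S] = -1.4375,  E[T] = 1.1875,  E[ST] = -1.75
Var(S) = 2.3125 − (-1.4375)² = 0.24609375;  Var(T) = 1.5625 − (1.1875)² = 0.15234375
Cov(S,T) = -1.75 − (-1.4375)(1.1875) = -0.04296875
Var(2S - T) = (2)²·0.24609375 + (-1)²·0.15234375 + 2·(2)·(-1)·-0.04296875 = 1.30859375

1.309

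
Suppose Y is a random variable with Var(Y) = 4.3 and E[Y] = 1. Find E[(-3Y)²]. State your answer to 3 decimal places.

47.700

E[-3Y] = -3·1 = -3
Var(-3Y) = (-3)²·4.3 = 38.7
E[(-3Y)²] = Var((-3Y)) + (E[(-3Y)])² = 38.7 + (-3)² = 47.7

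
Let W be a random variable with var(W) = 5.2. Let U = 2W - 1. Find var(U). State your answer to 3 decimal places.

20.800

var(2W - 1) = (2)²·var(W) = 4·5.2 = 20.8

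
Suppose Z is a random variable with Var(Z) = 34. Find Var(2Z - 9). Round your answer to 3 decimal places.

Var(2Z - 9) = (2)²·Var(Z) = 4·34 = 136

136.000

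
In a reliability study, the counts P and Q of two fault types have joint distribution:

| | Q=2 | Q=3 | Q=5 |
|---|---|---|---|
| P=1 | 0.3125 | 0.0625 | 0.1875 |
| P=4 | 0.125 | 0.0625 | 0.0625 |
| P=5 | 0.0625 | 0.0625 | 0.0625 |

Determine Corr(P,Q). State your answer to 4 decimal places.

E[P] = 2.5,  E[Q] = 3.125
E[PQ] = 7.875
cov(P,Q) = E[PQ] − E[P]E[Q] = 7.875 − (2.5)(3.125) = 0.0625
var(P) = 3,  var(Q) = 1.734375
ρ = 0.0625 / √(3·1.734375) ≈ 0.0274

0.0274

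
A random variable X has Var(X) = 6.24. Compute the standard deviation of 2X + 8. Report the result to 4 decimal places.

Var(2X + 8) = (2)²·6.24 = 24.96
SD(2X + 8) = √24.96 ≈ 4.9960

4.9960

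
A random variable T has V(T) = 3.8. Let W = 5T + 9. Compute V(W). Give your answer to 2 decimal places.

V(5T + 9) = (5)²·V(T) = 25·3.8 = 95

95.00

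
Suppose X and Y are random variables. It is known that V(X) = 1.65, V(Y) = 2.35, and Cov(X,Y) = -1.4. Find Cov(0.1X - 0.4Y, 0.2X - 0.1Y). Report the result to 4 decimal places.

0.2530

Cov(0.1X - 0.4Y, 0.2X - 0.1Y) = (0.1)(0.2)V(X) + (-0.4)(-0.1)V(Y) + [(0.1)(-0.1) + (-0.4)(0.2)]Cov(X,Y)
= 0.02·1.65 + 0.04·2.35 + -0.09·-1.4 = 0.253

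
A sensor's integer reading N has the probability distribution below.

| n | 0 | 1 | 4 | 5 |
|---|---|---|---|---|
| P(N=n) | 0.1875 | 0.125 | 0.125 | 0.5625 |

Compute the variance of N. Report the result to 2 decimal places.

4.37

E[N] = (0)(0.1875) + (1)(0.125) + (4)(0.125) + (5)(0.5625) = 3.4375
E[N²] = (0)²(0.1875) + (1)²(0.125) + (4)²(0.125) + (5)²(0.5625) = 16.1875
var(N) = E[N²] − (E[N])² = 16.1875 − (3.4375)² = 4.37109375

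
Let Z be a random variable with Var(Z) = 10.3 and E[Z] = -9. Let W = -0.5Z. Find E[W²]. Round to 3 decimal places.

22.825

E[-0.5Z] = -0.5·-9 = 4.5
Var(-0.5Z) = (-0.5)²·10.3 = 2.575
E[W²] = Var(W) + (E[W])² = 2.575 + (4.5)² = 22.825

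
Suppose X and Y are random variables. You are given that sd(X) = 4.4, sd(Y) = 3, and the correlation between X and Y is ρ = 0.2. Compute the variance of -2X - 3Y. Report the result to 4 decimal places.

190.1200

V(X) = (4.4)² = 19.36;  V(Y) = (3)² = 9
cov(X,Y) = ρ·sd(X)·sd(Y) = 0.2·4.4·3 = 2.64
V(-2X - 3Y) = (-2)²·V(X) + (-3)²·V(Y) + 2·(-2)·(-3)·cov(X,Y)
= 4·19.36 + 9·9 + 12·2.64 = 190.12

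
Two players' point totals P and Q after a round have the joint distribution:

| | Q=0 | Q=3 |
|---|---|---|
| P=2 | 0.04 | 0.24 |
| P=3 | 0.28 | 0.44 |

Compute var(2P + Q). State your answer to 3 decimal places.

E[P] = 2.72,  E[Q] = 2.04,  E[PQ] = 5.4
var(P) = 7.6 − (2.72)² = 0.2016;  var(Q) = 6.12 − (2.04)² = 1.9584
Cov(P,Q) = 5.4 − (2.72)(2.04) = -0.1488
var(2P + Q) = (2)²·0.2016 + (1)²·1.9584 + 2·(2)·(1)·-0.1488 = 2.1696

2.170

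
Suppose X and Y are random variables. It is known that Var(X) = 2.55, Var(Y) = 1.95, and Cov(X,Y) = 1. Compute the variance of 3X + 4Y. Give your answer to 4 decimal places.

Var(3X + 4Y) = (3)²·Var(X) + (4)²·Var(Y) + 2·(3)·(4)·Cov(X,Y)
= 9·2.55 + 16·1.95 + 24·1 = 78.15

78.1500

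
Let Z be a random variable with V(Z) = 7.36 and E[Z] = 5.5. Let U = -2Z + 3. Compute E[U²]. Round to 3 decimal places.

E[-2Z + 3] = -2·5.5 + 3 = -8
V(-2Z + 3) = (-2)²·7.36 = 29.44
E[U²] = V(U) + (E[U])² = 29.44 + (-8)² = 93.44

93.440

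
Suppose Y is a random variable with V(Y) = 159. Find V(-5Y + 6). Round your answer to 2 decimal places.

V(-5Y + 6) = (-5)²·V(Y) = 25·159 = 3975

3975.00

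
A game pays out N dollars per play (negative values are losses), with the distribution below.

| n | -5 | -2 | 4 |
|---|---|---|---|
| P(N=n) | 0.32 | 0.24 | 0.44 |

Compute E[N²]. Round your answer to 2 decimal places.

E[N²] = (-5)²(0.32) + (-2)²(0.24) + (4)²(0.44) = 16

16.00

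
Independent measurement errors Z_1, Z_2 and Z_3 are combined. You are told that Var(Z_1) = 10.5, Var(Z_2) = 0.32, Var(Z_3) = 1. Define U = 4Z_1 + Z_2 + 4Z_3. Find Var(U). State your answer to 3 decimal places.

184.320

By independence, Var(U) = (4)²Var(Z_1) + (1)²Var(Z_2) + (4)²Var(Z_3)
= (4)²·10.5 + (1)²·0.32 + (4)²·1 = 184.32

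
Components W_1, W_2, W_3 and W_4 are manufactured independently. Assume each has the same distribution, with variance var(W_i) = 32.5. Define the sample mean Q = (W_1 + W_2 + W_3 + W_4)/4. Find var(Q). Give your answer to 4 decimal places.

By independence, var(Q) = (0.25)²var(W_1) + (0.25)²var(W_2) + (0.25)²var(W_3) + (0.25)²var(W_4)
= (0.25)²·32.5 + (0.25)²·32.5 + (0.25)²·32.5 + (0.25)²·32.5 = 8.125

8.1250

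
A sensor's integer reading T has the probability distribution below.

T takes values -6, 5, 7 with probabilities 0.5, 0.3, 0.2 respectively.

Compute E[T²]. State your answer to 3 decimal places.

35.300

E[T²] = (-6)²(0.5) + (5)²(0.3) + (7)²(0.2) = 35.3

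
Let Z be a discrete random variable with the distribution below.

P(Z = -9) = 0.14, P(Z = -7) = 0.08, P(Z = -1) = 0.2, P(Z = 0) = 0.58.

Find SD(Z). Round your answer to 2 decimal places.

3.37

E[Z] = (-9)(0.14) + (-7)(0.08) + (-1)(0.2) + (0)(0.58) = -2.02
E[Z²] = (-9)²(0.14) + (-7)²(0.08) + (-1)²(0.2) + (0)²(0.58) = 15.46
V(Z) = E[Z²] − (E[Z])² = 15.46 − (-2.02)² = 11.3796
SD(Z) = √11.3796 ≈ 3.37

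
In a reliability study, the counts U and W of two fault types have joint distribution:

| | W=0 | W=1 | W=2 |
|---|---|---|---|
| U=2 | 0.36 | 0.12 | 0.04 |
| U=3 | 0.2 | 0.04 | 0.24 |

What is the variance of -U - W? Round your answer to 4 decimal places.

E[U] = 2.48,  E[W] = 0.72,  E[UW] = 1.96
var(U) = 6.4 − (2.48)² = 0.2496;  var(W) = 1.28 − (0.72)² = 0.7616
Cov(U,W) = 1.96 − (2.48)(0.72) = 0.1744
var(-U - W) = (-1)²·0.2496 + (-1)²·0.7616 + 2·(-1)·(-1)·0.1744 = 1.36

1.3600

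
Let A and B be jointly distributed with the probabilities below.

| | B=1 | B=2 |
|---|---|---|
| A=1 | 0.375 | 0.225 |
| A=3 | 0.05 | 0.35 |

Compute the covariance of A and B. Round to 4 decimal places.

E[A] = 1.8,  E[B] = 1.575
E[AB] = 3.075
Cov(A,B) = E[AB] − E[A]E[B] = 3.075 − (1.8)(1.575) = 0.24

0.2400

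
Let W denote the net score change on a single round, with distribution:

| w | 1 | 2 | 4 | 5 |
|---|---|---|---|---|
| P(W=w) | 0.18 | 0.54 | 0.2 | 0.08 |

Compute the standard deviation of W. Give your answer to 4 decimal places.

E[W] = (1)(0.18) + (2)(0.54) + (4)(0.2) + (5)(0.08) = 2.46
E[W²] = (1)²(0.18) + (2)²(0.54) + (4)²(0.2) + (5)²(0.08) = 7.54
Var(W) = E[W²] − (E[W])² = 7.54 − (2.46)² = 1.4884
SD(W) = √1.4884 ≈ 1.2200

1.2200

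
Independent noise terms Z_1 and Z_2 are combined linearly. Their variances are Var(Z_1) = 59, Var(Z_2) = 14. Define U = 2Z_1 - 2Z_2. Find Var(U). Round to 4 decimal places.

By independence, Var(U) = (2)²Var(Z_1) + (-2)²Var(Z_2)
= (2)²·59 + (-2)²·14 = 292

292.0000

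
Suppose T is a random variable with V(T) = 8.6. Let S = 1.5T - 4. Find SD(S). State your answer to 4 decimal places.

V(1.5T - 4) = (1.5)²·8.6 = 19.35
SD(S) = √19.35 ≈ 4.3989

4.3989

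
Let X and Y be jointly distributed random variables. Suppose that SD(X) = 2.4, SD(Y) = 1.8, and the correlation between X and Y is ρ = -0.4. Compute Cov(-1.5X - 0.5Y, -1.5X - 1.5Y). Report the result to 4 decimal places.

10.2060

V(X) = (2.4)² = 5.76;  V(Y) = (1.8)² = 3.24
Cov(X,Y) = ρ·SD(X)·SD(Y) = -0.4·2.4·1.8 = -1.728
Cov(-1.5X - 0.5Y, -1.5X - 1.5Y) = (-1.5)(-1.5)V(X) + (-0.5)(-1.5)V(Y) + [(-1.5)(-1.5) + (-0.5)(-1.5)]Cov(X,Y)
= 2.25·5.76 + 0.75·3.24 + 3·-1.728 = 10.206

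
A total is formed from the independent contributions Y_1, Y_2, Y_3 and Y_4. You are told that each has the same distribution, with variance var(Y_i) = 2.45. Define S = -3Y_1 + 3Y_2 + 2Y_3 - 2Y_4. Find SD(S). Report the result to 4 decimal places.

7.9812

By independence, var(S) = (-3)²var(Y_1) + (3)²var(Y_2) + (2)²var(Y_3) + (-2)²var(Y_4)
= (-3)²·2.45 + (3)²·2.45 + (2)²·2.45 + (-2)²·2.45 = 63.7
SD(S) = √63.7 ≈ 7.9812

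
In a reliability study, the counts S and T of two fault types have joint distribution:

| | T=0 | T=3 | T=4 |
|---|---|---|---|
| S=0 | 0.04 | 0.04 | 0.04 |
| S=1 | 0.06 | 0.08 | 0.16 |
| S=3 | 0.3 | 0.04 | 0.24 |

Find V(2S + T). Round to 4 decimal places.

7.0976

E[S] = 2.04,  E[T] = 2.24,  E[ST] = 4.12
V(S) = 5.52 − (2.04)² = 1.3584;  V(T) = 8.48 − (2.24)² = 3.4624
cov(S,T) = 4.12 − (2.04)(2.24) = -0.4496
V(2S + T) = (2)²·1.3584 + (1)²·3.4624 + 2·(2)·(1)·-0.4496 = 7.0976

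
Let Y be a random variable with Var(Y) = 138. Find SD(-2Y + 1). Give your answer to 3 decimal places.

23.495

Var(-2Y + 1) = (-2)²·138 = 552
SD(-2Y + 1) = √552 ≈ 23.495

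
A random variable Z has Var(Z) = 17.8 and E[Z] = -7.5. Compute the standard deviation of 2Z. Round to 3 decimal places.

8.438

Var(2Z) = (2)²·17.8 = 71.2
σ(2Z) = √71.2 ≈ 8.438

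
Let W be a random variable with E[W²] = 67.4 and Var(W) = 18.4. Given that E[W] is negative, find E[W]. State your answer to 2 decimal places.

-7.00

(E[W])² = E[W²] − Var(W) = 67.4 − 18.4 = 49
E[W] = −√49 = -7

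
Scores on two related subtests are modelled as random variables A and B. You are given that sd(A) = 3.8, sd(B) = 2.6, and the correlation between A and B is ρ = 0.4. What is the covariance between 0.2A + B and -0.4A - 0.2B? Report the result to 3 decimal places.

var(A) = (3.8)² = 14.44;  var(B) = (2.6)² = 6.76
Cov(A,B) = ρ·sd(A)·sd(B) = 0.4·3.8·2.6 = 3.952
Cov(0.2A + B, -0.4A - 0.2B) = (0.2)(-0.4)var(A) + (1)(-0.2)var(B) + [(0.2)(-0.2) + (1)(-0.4)]Cov(A,B)
= -0.08·14.44 + -0.2·6.76 + -0.44·3.952 = -4.24608

-4.246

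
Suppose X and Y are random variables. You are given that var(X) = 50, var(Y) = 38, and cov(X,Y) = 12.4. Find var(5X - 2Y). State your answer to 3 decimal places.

var(5X - 2Y) = (5)²·var(X) + (-2)²·var(Y) + 2·(5)·(-2)·cov(X,Y)
= 25·50 + 4·38 + -20·12.4 = 1154

1154.000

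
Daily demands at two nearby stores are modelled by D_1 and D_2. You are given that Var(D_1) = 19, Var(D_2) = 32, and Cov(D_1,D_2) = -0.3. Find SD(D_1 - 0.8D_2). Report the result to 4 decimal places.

6.3214

Var(D_1 - 0.8D_2) = (1)²·Var(D_1) + (-0.8)²·Var(D_2) + 2·(1)·(-0.8)·Cov(D_1,D_2)
= 1·19 + 0.64·32 + -1.6·-0.3 = 39.96
SD(D_1 - 0.8D_2) = √39.96 ≈ 6.3214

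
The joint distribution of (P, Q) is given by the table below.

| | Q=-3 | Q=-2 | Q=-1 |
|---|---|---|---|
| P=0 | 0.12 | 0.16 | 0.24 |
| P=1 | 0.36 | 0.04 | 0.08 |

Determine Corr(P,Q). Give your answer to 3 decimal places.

-0.462

E[P] = 0.48,  E[Q] = -2.16
E[PQ] = -1.24
Cov(P,Q) = E[PQ] − E[P]E[Q] = -1.24 − (0.48)(-2.16) = -0.2032
var(P) = 0.2496,  var(Q) = 0.7744
ρ = -0.2032 / √(0.2496·0.7744) ≈ -0.462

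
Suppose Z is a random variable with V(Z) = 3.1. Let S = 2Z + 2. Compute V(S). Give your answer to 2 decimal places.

12.40

V(2Z + 2) = (2)²·V(Z) = 4·3.1 = 12.4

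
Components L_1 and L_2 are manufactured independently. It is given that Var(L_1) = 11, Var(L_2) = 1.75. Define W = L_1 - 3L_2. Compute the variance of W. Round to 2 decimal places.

By independence, Var(W) = (1)²Var(L_1) + (-3)²Var(L_2)
= (1)²·11 + (-3)²·1.75 = 26.75

26.75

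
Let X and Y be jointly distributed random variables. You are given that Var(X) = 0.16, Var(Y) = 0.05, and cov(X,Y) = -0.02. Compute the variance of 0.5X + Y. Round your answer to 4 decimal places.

0.0700

Var(0.5X + Y) = (0.5)²·Var(X) + (1)²·Var(Y) + 2·(0.5)·(1)·cov(X,Y)
= 0.25·0.16 + 1·0.05 + 1·-0.02 = 0.07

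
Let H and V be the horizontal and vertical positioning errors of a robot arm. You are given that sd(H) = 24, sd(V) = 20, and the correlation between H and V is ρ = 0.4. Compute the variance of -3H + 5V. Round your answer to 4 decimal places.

var(H) = (24)² = 576;  var(V) = (20)² = 400
cov(H,V) = ρ·sd(H)·sd(V) = 0.4·24·20 = 192
var(-3H + 5V) = (-3)²·var(H) + (5)²·var(V) + 2·(-3)·(5)·cov(H,V)
= 9·576 + 25·400 + -30·192 = 9424

9424.0000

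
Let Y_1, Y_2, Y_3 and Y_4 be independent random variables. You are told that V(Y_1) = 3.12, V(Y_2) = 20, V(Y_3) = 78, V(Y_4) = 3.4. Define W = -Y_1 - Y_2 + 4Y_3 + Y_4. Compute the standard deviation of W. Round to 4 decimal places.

By independence, V(W) = (-1)²V(Y_1) + (-1)²V(Y_2) + (4)²V(Y_3) + (1)²V(Y_4)
= (-1)²·3.12 + (-1)²·20 + (4)²·78 + (1)²·3.4 = 1274.52
σ(W) = √1274.52 ≈ 35.7004

35.7004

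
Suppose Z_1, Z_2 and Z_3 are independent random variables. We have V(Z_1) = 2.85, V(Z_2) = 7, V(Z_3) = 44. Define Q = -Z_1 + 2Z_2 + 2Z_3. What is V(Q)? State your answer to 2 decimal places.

By independence, V(Q) = (-1)²V(Z_1) + (2)²V(Z_2) + (2)²V(Z_3)
= (-1)²·2.85 + (2)²·7 + (2)²·44 = 206.85

206.85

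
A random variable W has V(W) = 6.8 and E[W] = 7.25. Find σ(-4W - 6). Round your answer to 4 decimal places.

V(-4W - 6) = (-4)²·6.8 = 108.8
σ(-4W - 6) = √108.8 ≈ 10.4307

10.4307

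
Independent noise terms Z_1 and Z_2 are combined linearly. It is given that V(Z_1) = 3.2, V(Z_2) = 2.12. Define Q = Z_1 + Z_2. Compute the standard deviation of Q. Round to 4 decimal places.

By independence, V(Q) = (1)²V(Z_1) + (1)²V(Z_2)
= (1)²·3.2 + (1)²·2.12 = 5.32
SD(Q) = √5.32 ≈ 2.3065

2.3065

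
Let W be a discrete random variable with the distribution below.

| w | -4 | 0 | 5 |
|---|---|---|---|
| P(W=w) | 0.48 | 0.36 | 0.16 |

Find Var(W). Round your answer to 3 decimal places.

10.426

E[W] = (-4)(0.48) + (0)(0.36) + (5)(0.16) = -1.12
E[W²] = (-4)²(0.48) + (0)²(0.36) + (5)²(0.16) = 11.68
Var(W) = E[W²] − (E[W])² = 11.68 − (-1.12)² = 10.4256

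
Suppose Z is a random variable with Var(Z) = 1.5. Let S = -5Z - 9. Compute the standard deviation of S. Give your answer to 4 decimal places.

Var(-5Z - 9) = (-5)²·1.5 = 37.5
sd(S) = √37.5 ≈ 6.1237

6.1237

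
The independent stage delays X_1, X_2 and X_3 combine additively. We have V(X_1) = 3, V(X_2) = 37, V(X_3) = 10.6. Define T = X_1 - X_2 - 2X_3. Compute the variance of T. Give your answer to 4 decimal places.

82.4000

By independence, V(T) = (1)²V(X_1) + (-1)²V(X_2) + (-2)²V(X_3)
= (1)²·3 + (-1)²·37 + (-2)²·10.6 = 82.4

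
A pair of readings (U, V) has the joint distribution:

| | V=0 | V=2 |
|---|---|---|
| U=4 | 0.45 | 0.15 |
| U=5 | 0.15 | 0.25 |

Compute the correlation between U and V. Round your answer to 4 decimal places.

E[U] = 4.4,  E[V] = 0.8
E[UV] = 3.7
cov(U,V) = E[UV] − E[U]E[V] = 3.7 − (4.4)(0.8) = 0.18
Var(U) = 0.24,  Var(V) = 0.96
ρ = 0.18 / √(0.24·0.96) ≈ 0.3750

0.3750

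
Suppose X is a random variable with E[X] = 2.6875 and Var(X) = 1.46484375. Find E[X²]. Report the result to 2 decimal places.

E[X²] = Var(X) + (E[X])² = 1.46484375 + (2.6875)² = 8.6875

8.69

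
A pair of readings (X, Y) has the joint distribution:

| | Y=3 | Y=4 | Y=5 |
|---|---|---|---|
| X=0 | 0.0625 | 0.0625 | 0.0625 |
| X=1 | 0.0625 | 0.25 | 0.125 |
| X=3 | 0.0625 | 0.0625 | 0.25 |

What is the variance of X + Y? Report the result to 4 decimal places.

2.4023

E[X] = 1.5625,  E[Y] = 4.25,  E[XY] = 6.875
V(X) = 3.8125 − (1.5625)² = 1.37109375;  V(Y) = 18.625 − (4.25)² = 0.5625
Cov(X,Y) = 6.875 − (1.5625)(4.25) = 0.234375
V(X + Y) = (1)²·1.37109375 + (1)²·0.5625 + 2·(1)·(1)·0.234375 = 2.40234375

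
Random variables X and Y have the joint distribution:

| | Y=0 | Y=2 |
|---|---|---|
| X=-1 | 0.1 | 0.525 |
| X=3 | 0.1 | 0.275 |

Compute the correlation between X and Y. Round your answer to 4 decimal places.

-0.1291

E[X] = 0.5,  E[Y] = 1.6
E[XY] = 0.6
Cov(X,Y) = E[XY] − E[X]E[Y] = 0.6 − (0.5)(1.6) = -0.2
Var(X) = 3.75,  Var(Y) = 0.64
ρ = -0.2 / √(3.75·0.64) ≈ -0.1291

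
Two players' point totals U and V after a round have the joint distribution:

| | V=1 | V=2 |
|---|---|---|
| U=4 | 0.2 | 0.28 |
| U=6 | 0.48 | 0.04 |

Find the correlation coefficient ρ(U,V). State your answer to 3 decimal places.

E[U] = 5.04,  E[V] = 1.32
E[UV] = 6.4
cov(U,V) = E[UV] − E[U]E[V] = 6.4 − (5.04)(1.32) = -0.2528
Var(U) = 0.9984,  Var(V) = 0.2176
ρ = -0.2528 / √(0.9984·0.2176) ≈ -0.542

-0.542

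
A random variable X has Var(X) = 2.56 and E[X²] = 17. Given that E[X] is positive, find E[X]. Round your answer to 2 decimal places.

(E[X])² = E[X²] − Var(X) = 17 − 2.56 = 14.44
E[X] = √14.44 = 3.8

3.80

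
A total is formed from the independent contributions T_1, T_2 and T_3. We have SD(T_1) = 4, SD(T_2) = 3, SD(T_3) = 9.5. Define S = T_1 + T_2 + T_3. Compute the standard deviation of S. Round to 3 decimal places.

Var(T_1) = 16, Var(T_2) = 9, Var(T_3) = 90.25
By independence, Var(S) = (1)²Var(T_1) + (1)²Var(T_2) + (1)²Var(T_3)
= (1)²·16 + (1)²·9 + (1)²·90.25 = 115.25
SD(S) = √115.25 ≈ 10.735

10.735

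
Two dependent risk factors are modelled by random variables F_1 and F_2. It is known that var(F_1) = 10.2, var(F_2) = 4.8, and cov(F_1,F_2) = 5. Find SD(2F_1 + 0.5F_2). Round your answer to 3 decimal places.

7.211

var(2F_1 + 0.5F_2) = (2)²·var(F_1) + (0.5)²·var(F_2) + 2·(2)·(0.5)·cov(F_1,F_2)
= 4·10.2 + 0.25·4.8 + 2·5 = 52
SD(2F_1 + 0.5F_2) = √52 ≈ 7.211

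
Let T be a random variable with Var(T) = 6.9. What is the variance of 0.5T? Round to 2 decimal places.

1.73

Var(0.5T) = (0.5)²·Var(T) = 0.25·6.9 = 1.725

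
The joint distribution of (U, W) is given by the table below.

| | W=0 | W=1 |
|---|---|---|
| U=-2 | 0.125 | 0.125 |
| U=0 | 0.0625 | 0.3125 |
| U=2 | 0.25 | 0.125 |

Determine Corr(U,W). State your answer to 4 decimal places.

-0.1816

E[U] = 0.25,  E[W] = 0.5625
E[UW] = 0
Cov(U,W) = E[UW] − E[U]E[W] = 0 − (0.25)(0.5625) = -0.140625
Var(U) = 2.4375,  Var(W) = 0.24609375
ρ = -0.140625 / √(2.4375·0.24609375) ≈ -0.1816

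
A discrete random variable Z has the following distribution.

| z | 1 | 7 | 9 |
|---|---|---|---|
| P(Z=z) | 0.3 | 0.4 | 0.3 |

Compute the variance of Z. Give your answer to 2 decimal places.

E[Z] = (1)(0.3) + (7)(0.4) + (9)(0.3) = 5.8
E[Z²] = (1)²(0.3) + (7)²(0.4) + (9)²(0.3) = 44.2
var(Z) = E[Z²] − (E[Z])² = 44.2 − (5.8)² = 10.56

10.56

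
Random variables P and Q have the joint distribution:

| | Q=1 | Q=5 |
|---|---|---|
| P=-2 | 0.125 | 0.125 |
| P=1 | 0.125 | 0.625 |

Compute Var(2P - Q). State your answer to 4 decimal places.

E[P] = 0.25,  E[Q] = 4,  E[PQ] = 1.75
Var(P) = 1.75 − (0.25)² = 1.6875;  Var(Q) = 19 − (4)² = 3
Cov(P,Q) = 1.75 − (0.25)(4) = 0.75
Var(2P - Q) = (2)²·1.6875 + (-1)²·3 + 2·(2)·(-1)·0.75 = 6.75

6.7500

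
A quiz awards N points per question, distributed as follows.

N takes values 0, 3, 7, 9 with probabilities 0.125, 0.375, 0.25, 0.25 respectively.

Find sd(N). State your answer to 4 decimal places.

E[N] = (0)(0.125) + (3)(0.375) + (7)(0.25) + (9)(0.25) = 5.125
E[N²] = (0)²(0.125) + (3)²(0.375) + (7)²(0.25) + (9)²(0.25) = 35.875
Var(N) = E[N²] − (E[N])² = 35.875 − (5.125)² = 9.609375
sd(N) = √9.609375 ≈ 3.0999

3.0999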